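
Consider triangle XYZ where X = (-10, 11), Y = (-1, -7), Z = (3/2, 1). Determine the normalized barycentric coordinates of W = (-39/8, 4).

Signed area of the reference triangle: [XYZ] = ½·((-10)·(-7−1) + (-1)·(1−11) + (3/2)·(11−(-7))) = ½·(80 + 10 + 27) = 117/2.
[WYZ] = ½·((-39/8)·(-7−1) + (-1)·(1−4) + (3/2)·(4−(-7))) = ½·(39 + 3 + 33/2) = 117/4, so the X-coordinate is (117/4)/(117/2) = 1/2.
[XWZ] = ½·((-10)·(4−1) + (-39/8)·(1−11) + (3/2)·(11−4)) = ½·(-30 + 195/4 + 21/2) = 117/8, so the Y-coordinate is 1/4.
[XYW] = ½·((-10)·(-7−4) + (-1)·(4−11) + (-39/8)·(11−(-7))) = ½·(110 + 7 − 351/4) = 117/8, so the Z-coordinate is 1/4.

(1/2, 1/4, 1/4)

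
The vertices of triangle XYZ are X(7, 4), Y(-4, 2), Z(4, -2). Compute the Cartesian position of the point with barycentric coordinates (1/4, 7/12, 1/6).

W = (1/4)·X + (7/12)·Y + (1/6)·Z.
x-coordinate: (1/4)·7 + (7/12)·(-4) + (1/6)·4 = 1/12.
y-coordinate: (1/4)·4 + (7/12)·2 + (1/6)·(-2) = 11/6.

(1/12, 11/6)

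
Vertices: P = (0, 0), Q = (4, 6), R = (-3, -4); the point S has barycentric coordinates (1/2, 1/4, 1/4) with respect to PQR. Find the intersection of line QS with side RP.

Line QS meets RP where the Q-coordinate vanishes; zeroing S's Q-weight and renormalizing leaves R, P-weights 1/4 : 1/2 → (1/3, 2/3).
So T = (1/3)·R + (2/3)·P = (-1, -4/3).

(-1, -4/3)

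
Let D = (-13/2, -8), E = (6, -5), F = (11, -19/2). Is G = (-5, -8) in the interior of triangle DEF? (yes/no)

Barycentric coordinates of G: (86/95, 3/95, 6/95).
The three coordinates are positive, positive, positive; a point is interior exactly when all three are positive.

yes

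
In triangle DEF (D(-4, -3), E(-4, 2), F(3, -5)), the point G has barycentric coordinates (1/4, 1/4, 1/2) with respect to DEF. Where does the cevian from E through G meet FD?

Line EG meets FD where the E-coordinate vanishes; zeroing G's E-weight and renormalizing leaves F, D-weights 1/2 : 1/4 → (2/3, 1/3).
So H = (2/3)·F + (1/3)·D = (2/3, -13/3).

(2/3, -13/3)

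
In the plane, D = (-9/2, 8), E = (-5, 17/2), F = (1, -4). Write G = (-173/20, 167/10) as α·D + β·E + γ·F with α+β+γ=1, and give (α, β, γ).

Signed area of the reference triangle: [DEF] = ½·((-9/2)·(17/2−(-4)) + (-5)·(-4−8) + 1·(8−(17/2))) = ½·(-225/4 + 60 − 1/2) = 13/8.
[GEF] = ½·((-173/20)·(17/2−(-4)) + (-5)·(-4−(167/10)) + 1·(167/10−(17/2))) = ½·(-865/8 + 207/2 + 41/5) = 143/80, so the D-coordinate is (143/80)/(13/8) = 11/10.
[DGF] = ½·((-9/2)·(167/10−(-4)) + (-173/20)·(-4−8) + 1·(8−(167/10))) = ½·(-1863/20 + 519/5 − 87/10) = 39/40, so the E-coordinate is 3/5.
[DEG] = ½·((-9/2)·(17/2−(167/10)) + (-5)·(167/10−8) + (-173/20)·(8−(17/2))) = ½·(369/10 − 87/2 + 173/40) = -91/80, so the F-coordinate is -7/10.

(11/10, 3/5, -7/10)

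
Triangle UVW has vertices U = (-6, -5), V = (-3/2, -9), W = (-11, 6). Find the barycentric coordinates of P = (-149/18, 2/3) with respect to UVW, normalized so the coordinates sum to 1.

(1/3, 1/9, 5/9)

Signed area of the reference triangle: [UVW] = ½·((-6)·(-9−6) + (-3/2)·(6−(-5)) + (-11)·(-5−(-9))) = ½·(90 − 33/2 − 44) = 59/4.
[PVW] = ½·((-149/18)·(-9−6) + (-3/2)·(6−(2/3)) + (-11)·(2/3−(-9))) = ½·(745/6 − 8 − 319/3) = 59/12, so the U-coordinate is (59/12)/(59/4) = 1/3.
[UPW] = ½·((-6)·(2/3−6) + (-149/18)·(6−(-5)) + (-11)·(-5−(2/3))) = ½·(32 − 1639/18 + 187/3) = 59/36, so the V-coordinate is 1/9.
[UVP] = ½·((-6)·(-9−(2/3)) + (-3/2)·(2/3−(-5)) + (-149/18)·(-5−(-9))) = ½·(58 − 17/2 − 298/9) = 295/36, so the W-coordinate is 5/9.
Check: 1/3 + 1/9 + 5/9 = 1.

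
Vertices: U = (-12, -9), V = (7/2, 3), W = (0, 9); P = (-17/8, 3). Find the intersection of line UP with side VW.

(7/6, 7)

Barycentric coordinates of P with respect to UVW: (1/4, 1/4, 1/2).
On side VW the U-coordinate is zero; dropping P's U-weight 1/4 and renormalizing the remaining 1/4 : 1/2 gives weights 1/3, 2/3 on V, W.
Q = (1/3)·(7/2, 3) + (2/3)·(0, 9) = (7/6, 7).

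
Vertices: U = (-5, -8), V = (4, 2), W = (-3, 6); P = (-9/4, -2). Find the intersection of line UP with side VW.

(1/2, 4)

Barycentric coordinates of P with respect to UVW: (1/2, 1/4, 1/4).
On side VW the U-coordinate is zero; dropping P's U-weight 1/2 and renormalizing the remaining 1/4 : 1/4 gives weights 1/2, 1/2 on V, W.
Q = (1/2)·(4, 2) + (1/2)·(-3, 6) = (1/2, 4).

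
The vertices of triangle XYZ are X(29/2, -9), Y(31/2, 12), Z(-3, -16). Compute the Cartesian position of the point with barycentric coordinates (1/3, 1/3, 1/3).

(9, -13/3)

W = (1/3)·X + (1/3)·Y + (1/3)·Z.
x-coordinate: (1/3)·(29/2) + (1/3)·(31/2) + (1/3)·(-3) = 9.
y-coordinate: (1/3)·(-9) + (1/3)·12 + (1/3)·(-16) = -13/3.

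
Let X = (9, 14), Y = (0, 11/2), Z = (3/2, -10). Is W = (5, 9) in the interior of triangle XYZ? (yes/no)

yes

Barycentric coordinates of W: (331/609, 78/203, 44/609).
The three coordinates are positive, positive, positive; a point is interior exactly when all three are positive.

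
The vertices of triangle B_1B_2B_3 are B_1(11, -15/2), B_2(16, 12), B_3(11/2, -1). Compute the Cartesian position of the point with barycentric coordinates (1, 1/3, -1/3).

M = 1·B_1 + (1/3)·B_2 + (-1/3)·B_3.
x-coordinate: 1·11 + (1/3)·16 + (-1/3)·(11/2) = 29/2.
y-coordinate: 1·(-15/2) + (1/3)·12 + (-1/3)·(-1) = -19/6.

(29/2, -19/6)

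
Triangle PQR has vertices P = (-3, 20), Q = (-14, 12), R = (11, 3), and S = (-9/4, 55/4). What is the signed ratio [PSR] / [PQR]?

[PQR] = ½·((-3)·(12−3) + (-14)·(3−20) + 11·(20−12)) = ½·(-27 + 238 + 88) = 299/2.
[PSR] = ½·((-3)·(55/4−3) + (-9/4)·(3−20) + 11·(20−(55/4))) = ½·(-129/4 + 153/4 + 275/4) = 299/8, so the ratio is (299/8)/(299/2) = 1/4.

1/4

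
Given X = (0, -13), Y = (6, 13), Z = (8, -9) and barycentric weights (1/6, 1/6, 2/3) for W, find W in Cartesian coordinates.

W = (1/6)·X + (1/6)·Y + (2/3)·Z.
x-coordinate: (1/6)·0 + (1/6)·6 + (2/3)·8 = 19/3.
y-coordinate: (1/6)·(-13) + (1/6)·13 + (2/3)·(-9) = -6.

(19/3, -6)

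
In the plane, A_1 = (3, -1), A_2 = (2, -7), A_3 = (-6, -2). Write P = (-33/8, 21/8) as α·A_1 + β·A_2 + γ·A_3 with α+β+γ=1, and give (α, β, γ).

(7/8, -3/4, 7/8)

Signed area of the reference triangle: [A_1A_2A_3] = ½·(3·(-7−(-2)) + 2·(-2−(-1)) + (-6)·(-1−(-7))) = ½·(-15 − 2 − 36) = -53/2.
[PA_2A_3] = ½·((-33/8)·(-7−(-2)) + 2·(-2−(21/8)) + (-6)·(21/8−(-7))) = ½·(165/8 − 37/4 − 231/4) = -371/16, so the A_1-coordinate is (-371/16)/(-53/2) = 7/8.
[A_1PA_3] = ½·(3·(21/8−(-2)) + (-33/8)·(-2−(-1)) + (-6)·(-1−(21/8))) = ½·(111/8 + 33/8 + 87/4) = 159/8, so the A_2-coordinate is -3/4.
[A_1A_2P] = ½·(3·(-7−(21/8)) + 2·(21/8−(-1)) + (-33/8)·(-1−(-7))) = ½·(-231/8 + 29/4 − 99/4) = -371/16, so the A_3-coordinate is 7/8.
Check: 7/8 − 3/4 + 7/8 = 1.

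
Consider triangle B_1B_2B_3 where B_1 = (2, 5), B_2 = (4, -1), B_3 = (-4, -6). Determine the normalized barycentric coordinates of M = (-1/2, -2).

Signed area of the reference triangle: [B_1B_2B_3] = ½·(2·(-1−(-6)) + 4·(-6−5) + (-4)·(5−(-1))) = ½·(10 − 44 − 24) = -29.
[MB_2B_3] = ½·((-1/2)·(-1−(-6)) + 4·(-6−(-2)) + (-4)·(-2−(-1))) = ½·(-5/2 − 16 + 4) = -29/4, so the B_1-coordinate is (-29/4)/(-29) = 1/4.
[B_1MB_3] = ½·(2·(-2−(-6)) + (-1/2)·(-6−5) + (-4)·(5−(-2))) = ½·(8 + 11/2 − 28) = -29/4, so the B_2-coordinate is 1/4.
[B_1B_2M] = ½·(2·(-1−(-2)) + 4·(-2−5) + (-1/2)·(5−(-1))) = ½·(2 − 28 − 3) = -29/2, so the B_3-coordinate is 1/2.

(1/4, 1/4, 1/2)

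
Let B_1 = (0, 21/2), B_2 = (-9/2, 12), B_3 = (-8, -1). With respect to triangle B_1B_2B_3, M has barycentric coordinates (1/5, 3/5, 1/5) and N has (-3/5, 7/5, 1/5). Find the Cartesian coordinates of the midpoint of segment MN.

Barycentric coordinates of the midpoint are the average: (-1/5, 1, 1/5).
Converting: (-1/5)·B_1 + 1·B_2 + (1/5)·B_3 = (-61/10, 97/10).

(-61/10, 97/10)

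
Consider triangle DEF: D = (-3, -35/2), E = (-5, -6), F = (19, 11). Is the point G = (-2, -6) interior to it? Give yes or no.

yes

Barycentric coordinates of G: (51/310, 449/620, 69/620).
The three coordinates are positive, positive, positive; a point is interior exactly when all three are positive.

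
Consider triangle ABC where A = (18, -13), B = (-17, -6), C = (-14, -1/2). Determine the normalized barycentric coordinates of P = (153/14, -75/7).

(11/14, 1/14, 1/7)

Signed area of the reference triangle: [ABC] = ½·(18·(-6−(-1/2)) + (-17)·(-1/2−(-13)) + (-14)·(-13−(-6))) = ½·(-99 − 425/2 + 98) = -427/4.
[PBC] = ½·((153/14)·(-6−(-1/2)) + (-17)·(-1/2−(-75/7)) + (-14)·(-75/7−(-6))) = ½·(-1683/28 − 2431/14 + 66) = -671/8, so the A-coordinate is (-671/8)/(-427/4) = 11/14.
[APC] = ½·(18·(-75/7−(-1/2)) + (153/14)·(-1/2−(-13)) + (-14)·(-13−(-75/7))) = ½·(-1287/7 + 3825/28 + 32) = -61/8, so the B-coordinate is 1/14.
[ABP] = ½·(18·(-6−(-75/7)) + (-17)·(-75/7−(-13)) + (153/14)·(-13−(-6))) = ½·(594/7 − 272/7 − 153/2) = -61/4, so the C-coordinate is 1/7.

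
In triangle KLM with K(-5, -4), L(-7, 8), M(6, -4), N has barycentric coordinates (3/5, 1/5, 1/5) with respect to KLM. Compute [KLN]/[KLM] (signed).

The signed ratio [KLN]/[KLM] equals the barycentric coordinate of N at vertex M, which is 1/5.

1/5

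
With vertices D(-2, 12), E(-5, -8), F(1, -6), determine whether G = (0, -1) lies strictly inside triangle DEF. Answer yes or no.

yes

Barycentric coordinates of G: (16/57, 1/38, 79/114).
The three coordinates are positive, positive, positive; a point is interior exactly when all three are positive.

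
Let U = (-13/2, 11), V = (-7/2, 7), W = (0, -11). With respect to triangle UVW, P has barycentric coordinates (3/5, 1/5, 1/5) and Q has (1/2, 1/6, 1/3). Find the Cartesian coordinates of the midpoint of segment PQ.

(-253/60, 22/5)

Barycentric coordinates of the midpoint are the average: (11/20, 11/60, 4/15).
Converting: (11/20)·U + (11/60)·V + (4/15)·W = (-253/60, 22/5).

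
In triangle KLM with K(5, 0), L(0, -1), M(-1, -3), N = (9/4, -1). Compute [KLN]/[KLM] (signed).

1/4

[KLM] = ½·(5·(-1−(-3)) + 0·(-3−0) + (-1)·(0−(-1))) = ½·(10 + 0 − 1) = 9/2.
[KLN] = ½·(5·(-1−(-1)) + 0·(-1−0) + (9/4)·(0−(-1))) = ½·(0 + 0 + 9/4) = 9/8, so the ratio is (9/8)/(9/2) = 1/4.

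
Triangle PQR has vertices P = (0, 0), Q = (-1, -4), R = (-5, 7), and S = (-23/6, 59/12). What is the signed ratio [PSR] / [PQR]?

[PQR] = ½·(0·(-4−7) + (-1)·(7−0) + (-5)·(0−(-4))) = ½·(0 − 7 − 20) = -27/2.
[PSR] = ½·(0·(59/12−7) + (-23/6)·(7−0) + (-5)·(0−(59/12))) = ½·(0 − 161/6 + 295/12) = -9/8, so the ratio is (-9/8)/(-27/2) = 1/12.

1/12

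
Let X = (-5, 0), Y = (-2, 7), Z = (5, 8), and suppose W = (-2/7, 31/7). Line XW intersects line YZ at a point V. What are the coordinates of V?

(13/4, 31/4)

Barycentric coordinates of W with respect to XYZ: (3/7, 1/7, 3/7).
On side YZ the X-coordinate is zero; dropping W's X-weight 3/7 and renormalizing the remaining 1/7 : 3/7 gives weights 1/4, 3/4 on Y, Z.
V = (1/4)·(-2, 7) + (3/4)·(5, 8) = (13/4, 31/4).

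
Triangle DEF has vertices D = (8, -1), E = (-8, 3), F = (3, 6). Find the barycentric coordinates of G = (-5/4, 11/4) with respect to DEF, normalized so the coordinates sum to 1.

(1/4, 1/2, 1/4)

Signed area of the reference triangle: [DEF] = ½·(8·(3−6) + (-8)·(6−(-1)) + 3·(-1−3)) = ½·(-24 − 56 − 12) = -46.
[GEF] = ½·((-5/4)·(3−6) + (-8)·(6−(11/4)) + 3·(11/4−3)) = ½·(15/4 − 26 − 3/4) = -23/2, so the D-coordinate is (-23/2)/(-46) = 1/4.
[DGF] = ½·(8·(11/4−6) + (-5/4)·(6−(-1)) + 3·(-1−(11/4))) = ½·(-26 − 35/4 − 45/4) = -23, so the E-coordinate is 1/2.
[DEG] = ½·(8·(3−(11/4)) + (-8)·(11/4−(-1)) + (-5/4)·(-1−3)) = ½·(2 − 30 + 5) = -23/2, so the F-coordinate is 1/4.
Check: 1/4 + 1/2 + 1/4 = 1.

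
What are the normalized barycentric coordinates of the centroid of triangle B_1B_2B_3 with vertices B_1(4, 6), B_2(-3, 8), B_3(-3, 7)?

The centroid is the average of the vertices, so each weight is 1/3.

(1/3, 1/3, 1/3)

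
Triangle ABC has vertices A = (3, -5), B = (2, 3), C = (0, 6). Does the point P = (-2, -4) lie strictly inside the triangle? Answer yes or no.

no

Barycentric coordinates of P: (2, -4, 3).
The three coordinates are positive, negative, positive; a point is interior exactly when all three are positive.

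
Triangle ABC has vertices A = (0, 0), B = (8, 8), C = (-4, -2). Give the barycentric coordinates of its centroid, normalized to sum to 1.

The centroid is the average of the vertices, so each weight is 1/3.

(1/3, 1/3, 1/3)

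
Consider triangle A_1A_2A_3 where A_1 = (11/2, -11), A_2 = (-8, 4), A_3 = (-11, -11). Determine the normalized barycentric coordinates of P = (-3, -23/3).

(4/9, 2/9, 1/3)

Signed area of the reference triangle: [A_1A_2A_3] = ½·((11/2)·(4−(-11)) + (-8)·(-11−(-11)) + (-11)·(-11−4)) = ½·(165/2 + 0 + 165) = 495/4.
[PA_2A_3] = ½·((-3)·(4−(-11)) + (-8)·(-11−(-23/3)) + (-11)·(-23/3−4)) = ½·(-45 + 80/3 + 385/3) = 55, so the A_1-coordinate is 55/(495/4) = 4/9.
[A_1PA_3] = ½·((11/2)·(-23/3−(-11)) + (-3)·(-11−(-11)) + (-11)·(-11−(-23/3))) = ½·(55/3 + 0 + 110/3) = 55/2, so the A_2-coordinate is 2/9.
[A_1A_2P] = ½·((11/2)·(4−(-23/3)) + (-8)·(-23/3−(-11)) + (-3)·(-11−4)) = ½·(385/6 − 80/3 + 45) = 165/4, so the A_3-coordinate is 1/3.
Check: 4/9 + 2/9 + 1/3 = 1.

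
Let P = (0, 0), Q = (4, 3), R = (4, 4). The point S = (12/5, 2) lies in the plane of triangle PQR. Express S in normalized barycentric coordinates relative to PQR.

Signed area of the reference triangle: [PQR] = ½·(0·(3−4) + 4·(4−0) + 4·(0−3)) = ½·(0 + 16 − 12) = 2.
[SQR] = ½·((12/5)·(3−4) + 4·(4−2) + 4·(2−3)) = ½·(-12/5 + 8 − 4) = 4/5, so the P-coordinate is (4/5)/2 = 2/5.
[PSR] = ½·(0·(2−4) + (12/5)·(4−0) + 4·(0−2)) = ½·(0 + 48/5 − 8) = 4/5, so the Q-coordinate is 2/5.
[PQS] = ½·(0·(3−2) + 4·(2−0) + (12/5)·(0−3)) = ½·(0 + 8 − 36/5) = 2/5, so the R-coordinate is 1/5.
Check: 2/5 + 2/5 + 1/5 = 1.

(2/5, 2/5, 1/5)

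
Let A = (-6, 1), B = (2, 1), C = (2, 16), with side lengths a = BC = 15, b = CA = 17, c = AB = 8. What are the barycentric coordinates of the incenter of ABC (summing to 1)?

(3/8, 17/40, 1/5)

The incenter has barycentric coordinates proportional to the opposite side lengths: (15 : 17 : 8).
Normalizing by 15+17+8 = 40 gives (3/8, 17/40, 1/5).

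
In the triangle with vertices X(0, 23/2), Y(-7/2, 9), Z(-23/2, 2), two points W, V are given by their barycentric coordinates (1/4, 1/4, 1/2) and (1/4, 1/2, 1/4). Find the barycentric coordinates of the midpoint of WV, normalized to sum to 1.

(1/4, 3/8, 3/8)

Since both coordinate triples sum to 1, the midpoint's barycentrics are the componentwise average.
(1/4+1/4)/2 = 1/4; similarly 3/8 and 3/8.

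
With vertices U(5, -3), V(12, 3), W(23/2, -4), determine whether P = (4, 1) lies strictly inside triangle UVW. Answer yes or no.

Barycentric coordinates of P: (55/46, 25/46, -17/23).
The three coordinates are positive, positive, negative; a point is interior exactly when all three are positive.

no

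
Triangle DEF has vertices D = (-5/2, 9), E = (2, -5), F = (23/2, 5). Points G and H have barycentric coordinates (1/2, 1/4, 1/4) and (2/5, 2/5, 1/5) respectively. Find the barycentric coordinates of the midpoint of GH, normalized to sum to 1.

Since both coordinate triples sum to 1, the midpoint's barycentrics are the componentwise average.
(1/2+2/5)/2 = 9/20; similarly 13/40 and 9/40.

(9/20, 13/40, 9/40)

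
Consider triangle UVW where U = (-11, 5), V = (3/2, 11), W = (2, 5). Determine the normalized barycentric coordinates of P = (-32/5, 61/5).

Signed area of the reference triangle: [UVW] = ½·((-11)·(11−5) + (3/2)·(5−5) + 2·(5−11)) = ½·(-66 + 0 − 12) = -39.
[PVW] = ½·((-32/5)·(11−5) + (3/2)·(5−(61/5)) + 2·(61/5−11)) = ½·(-192/5 − 54/5 + 12/5) = -117/5, so the U-coordinate is (-117/5)/(-39) = 3/5.
[UPW] = ½·((-11)·(61/5−5) + (-32/5)·(5−5) + 2·(5−(61/5))) = ½·(-396/5 + 0 − 72/5) = -234/5, so the V-coordinate is 6/5.
[UVP] = ½·((-11)·(11−(61/5)) + (3/2)·(61/5−5) + (-32/5)·(5−11)) = ½·(66/5 + 54/5 + 192/5) = 156/5, so the W-coordinate is -4/5.

(3/5, 6/5, -4/5)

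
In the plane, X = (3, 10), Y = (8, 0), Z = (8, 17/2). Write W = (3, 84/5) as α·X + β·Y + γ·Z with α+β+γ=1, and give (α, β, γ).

Signed area of the reference triangle: [XYZ] = ½·(3·(0−(17/2)) + 8·(17/2−10) + 8·(10−0)) = ½·(-51/2 − 12 + 80) = 85/4.
[WYZ] = ½·(3·(0−(17/2)) + 8·(17/2−(84/5)) + 8·(84/5−0)) = ½·(-51/2 − 332/5 + 672/5) = 85/4, so the X-coordinate is (85/4)/(85/4) = 1.
[XWZ] = ½·(3·(84/5−(17/2)) + 3·(17/2−10) + 8·(10−(84/5))) = ½·(249/10 − 9/2 − 272/5) = -17, so the Y-coordinate is -4/5.
[XYW] = ½·(3·(0−(84/5)) + 8·(84/5−10) + 3·(10−0)) = ½·(-252/5 + 272/5 + 30) = 17, so the Z-coordinate is 4/5.
Check: 1 − 4/5 + 4/5 = 1.

(1, -4/5, 4/5)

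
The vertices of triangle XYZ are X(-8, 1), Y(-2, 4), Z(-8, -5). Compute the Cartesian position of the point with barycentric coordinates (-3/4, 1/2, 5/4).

(-5, -5)

W = (-3/4)·X + (1/2)·Y + (5/4)·Z.
x-coordinate: (-3/4)·(-8) + (1/2)·(-2) + (5/4)·(-8) = -5.
y-coordinate: (-3/4)·1 + (1/2)·4 + (5/4)·(-5) = -5.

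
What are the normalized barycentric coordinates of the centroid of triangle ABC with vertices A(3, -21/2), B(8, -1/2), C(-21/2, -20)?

The centroid is the average of the vertices, so each weight is 1/3.

(1/3, 1/3, 1/3)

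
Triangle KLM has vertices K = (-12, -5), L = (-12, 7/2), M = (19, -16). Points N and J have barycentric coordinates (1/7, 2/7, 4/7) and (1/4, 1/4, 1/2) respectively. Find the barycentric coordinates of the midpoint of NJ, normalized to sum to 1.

(11/56, 15/56, 15/28)

Since both coordinate triples sum to 1, the midpoint's barycentrics are the componentwise average.
(1/7+1/4)/2 = 11/56; similarly 15/56 and 15/28.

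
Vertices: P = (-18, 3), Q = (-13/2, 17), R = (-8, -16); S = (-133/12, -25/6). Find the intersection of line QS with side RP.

(-12, -42/5)

Barycentric coordinates of S with respect to PQR: (1/3, 1/6, 1/2).
On side RP the Q-coordinate is zero; dropping S's Q-weight 1/6 and renormalizing the remaining 1/2 : 1/3 gives weights 3/5, 2/5 on R, P.
T = (3/5)·(-8, -16) + (2/5)·(-18, 3) = (-12, -42/5).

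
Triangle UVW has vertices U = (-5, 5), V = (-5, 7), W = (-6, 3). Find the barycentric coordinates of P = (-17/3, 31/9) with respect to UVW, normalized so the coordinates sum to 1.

Signed area of the reference triangle: [UVW] = ½·((-5)·(7−3) + (-5)·(3−5) + (-6)·(5−7)) = ½·(-20 + 10 + 12) = 1.
[PVW] = ½·((-17/3)·(7−3) + (-5)·(3−(31/9)) + (-6)·(31/9−7)) = ½·(-68/3 + 20/9 + 64/3) = 4/9, so the U-coordinate is (4/9)/1 = 4/9.
[UPW] = ½·((-5)·(31/9−3) + (-17/3)·(3−5) + (-6)·(5−(31/9))) = ½·(-20/9 + 34/3 − 28/3) = -1/9, so the V-coordinate is -1/9.
[UVP] = ½·((-5)·(7−(31/9)) + (-5)·(31/9−5) + (-17/3)·(5−7)) = ½·(-160/9 + 70/9 + 34/3) = 2/3, so the W-coordinate is 2/3.
Check: 4/9 − 1/9 + 2/3 = 1.

(4/9, -1/9, 2/3)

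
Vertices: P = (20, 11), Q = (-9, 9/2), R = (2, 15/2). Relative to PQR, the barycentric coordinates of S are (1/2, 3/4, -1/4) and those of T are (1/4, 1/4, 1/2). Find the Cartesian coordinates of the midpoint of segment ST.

(13/4, 117/16)

Barycentric coordinates of the midpoint are the average: (3/8, 1/2, 1/8).
Converting: (3/8)·P + (1/2)·Q + (1/8)·R = (13/4, 117/16).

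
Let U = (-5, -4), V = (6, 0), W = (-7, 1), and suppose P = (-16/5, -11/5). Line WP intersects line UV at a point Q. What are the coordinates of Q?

(-9/4, -3)

Barycentric coordinates of P with respect to UVW: (3/5, 1/5, 1/5).
On side UV the W-coordinate is zero; dropping P's W-weight 1/5 and renormalizing the remaining 3/5 : 1/5 gives weights 3/4, 1/4 on U, V.
Q = (3/4)·(-5, -4) + (1/4)·(6, 0) = (-9/4, -3).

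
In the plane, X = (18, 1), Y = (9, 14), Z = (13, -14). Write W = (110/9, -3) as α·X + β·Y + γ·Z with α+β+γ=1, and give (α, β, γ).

(1/9, 1/3, 5/9)

Signed area of the reference triangle: [XYZ] = ½·(18·(14−(-14)) + 9·(-14−1) + 13·(1−14)) = ½·(504 − 135 − 169) = 100.
[WYZ] = ½·((110/9)·(14−(-14)) + 9·(-14−(-3)) + 13·(-3−14)) = ½·(3080/9 − 99 − 221) = 100/9, so the X-coordinate is (100/9)/100 = 1/9.
[XWZ] = ½·(18·(-3−(-14)) + (110/9)·(-14−1) + 13·(1−(-3))) = ½·(198 − 550/3 + 52) = 100/3, so the Y-coordinate is 1/3.
[XYW] = ½·(18·(14−(-3)) + 9·(-3−1) + (110/9)·(1−14)) = ½·(306 − 36 − 1430/9) = 500/9, so the Z-coordinate is 5/9.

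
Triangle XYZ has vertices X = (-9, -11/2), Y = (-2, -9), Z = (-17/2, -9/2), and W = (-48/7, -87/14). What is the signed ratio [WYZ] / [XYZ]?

[XYZ] = ½·((-9)·(-9−(-9/2)) + (-2)·(-9/2−(-11/2)) + (-17/2)·(-11/2−(-9))) = ½·(81/2 − 2 − 119/4) = 35/8.
[WYZ] = ½·((-48/7)·(-9−(-9/2)) + (-2)·(-9/2−(-87/14)) + (-17/2)·(-87/14−(-9))) = ½·(216/7 − 24/7 − 663/28) = 15/8, so the ratio is (15/8)/(35/8) = 3/7.

3/7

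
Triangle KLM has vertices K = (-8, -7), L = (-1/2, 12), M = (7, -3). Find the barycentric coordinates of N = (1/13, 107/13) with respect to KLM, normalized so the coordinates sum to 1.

Signed area of the reference triangle: [KLM] = ½·((-8)·(12−(-3)) + (-1/2)·(-3−(-7)) + 7·(-7−12)) = ½·(-120 − 2 − 133) = -255/2.
[NLM] = ½·((1/13)·(12−(-3)) + (-1/2)·(-3−(107/13)) + 7·(107/13−12)) = ½·(15/13 + 73/13 − 343/13) = -255/26, so the K-coordinate is (-255/26)/(-255/2) = 1/13.
[KNM] = ½·((-8)·(107/13−(-3)) + (1/13)·(-3−(-7)) + 7·(-7−(107/13))) = ½·(-1168/13 + 4/13 − 1386/13) = -1275/13, so the L-coordinate is 10/13.
[KLN] = ½·((-8)·(12−(107/13)) + (-1/2)·(107/13−(-7)) + (1/13)·(-7−12)) = ½·(-392/13 − 99/13 − 19/13) = -255/13, so the M-coordinate is 2/13.

(1/13, 10/13, 2/13)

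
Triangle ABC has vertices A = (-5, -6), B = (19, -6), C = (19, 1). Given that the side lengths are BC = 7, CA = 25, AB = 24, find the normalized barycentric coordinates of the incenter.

(1/8, 25/56, 3/7)

The incenter has barycentric coordinates proportional to the opposite side lengths: (7 : 25 : 24).
Normalizing by 7+25+24 = 56 gives (1/8, 25/56, 3/7).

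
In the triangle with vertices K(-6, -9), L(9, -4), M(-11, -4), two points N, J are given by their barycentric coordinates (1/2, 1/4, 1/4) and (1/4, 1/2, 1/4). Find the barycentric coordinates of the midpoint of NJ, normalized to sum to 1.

(3/8, 3/8, 1/4)

Since both coordinate triples sum to 1, the midpoint's barycentrics are the componentwise average.
(1/2+1/4)/2 = 3/8; similarly 3/8 and 1/4.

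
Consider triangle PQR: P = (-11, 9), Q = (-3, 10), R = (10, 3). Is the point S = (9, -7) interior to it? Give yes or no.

no

Barycentric coordinates of S: (137/69, -72/23, 148/69).
The three coordinates are positive, negative, positive; a point is interior exactly when all three are positive.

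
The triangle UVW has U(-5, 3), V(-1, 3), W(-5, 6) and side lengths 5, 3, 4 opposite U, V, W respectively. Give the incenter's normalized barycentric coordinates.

(5/12, 1/4, 1/3)

The incenter has barycentric coordinates proportional to the opposite side lengths: (5 : 3 : 4).
Normalizing by 5+3+4 = 12 gives (5/12, 1/4, 1/3).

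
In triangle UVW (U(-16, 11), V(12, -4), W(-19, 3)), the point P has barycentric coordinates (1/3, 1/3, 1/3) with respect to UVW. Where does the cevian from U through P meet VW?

Line UP meets VW where the U-coordinate vanishes; zeroing P's U-weight and renormalizing leaves V, W-weights 1/3 : 1/3 → (1/2, 1/2).
So Q = (1/2)·V + (1/2)·W = (-7/2, -1/2).

(-7/2, -1/2)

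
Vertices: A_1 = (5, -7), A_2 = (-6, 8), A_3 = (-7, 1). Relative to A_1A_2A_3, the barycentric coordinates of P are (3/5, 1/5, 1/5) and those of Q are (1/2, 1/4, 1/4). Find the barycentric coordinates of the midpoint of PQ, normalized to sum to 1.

(11/20, 9/40, 9/40)

Since both coordinate triples sum to 1, the midpoint's barycentrics are the componentwise average.
(3/5+1/2)/2 = 11/20; similarly 9/40 and 9/40.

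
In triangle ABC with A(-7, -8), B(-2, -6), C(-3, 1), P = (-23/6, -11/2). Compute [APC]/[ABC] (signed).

1/2

[ABC] = ½·((-7)·(-6−1) + (-2)·(1−(-8)) + (-3)·(-8−(-6))) = ½·(49 − 18 + 6) = 37/2.
[APC] = ½·((-7)·(-11/2−1) + (-23/6)·(1−(-8)) + (-3)·(-8−(-11/2))) = ½·(91/2 − 69/2 + 15/2) = 37/4, so the ratio is (37/4)/(37/2) = 1/2.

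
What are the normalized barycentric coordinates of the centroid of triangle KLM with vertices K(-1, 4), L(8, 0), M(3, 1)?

(1/3, 1/3, 1/3)

The centroid is the average of the vertices, so each weight is 1/3.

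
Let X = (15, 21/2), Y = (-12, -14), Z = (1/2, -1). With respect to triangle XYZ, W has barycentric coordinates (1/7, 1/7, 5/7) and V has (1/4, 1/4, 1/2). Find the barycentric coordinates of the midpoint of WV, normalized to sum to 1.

Since both coordinate triples sum to 1, the midpoint's barycentrics are the componentwise average.
(1/7+1/4)/2 = 11/56; similarly 11/56 and 17/28.

(11/56, 11/56, 17/28)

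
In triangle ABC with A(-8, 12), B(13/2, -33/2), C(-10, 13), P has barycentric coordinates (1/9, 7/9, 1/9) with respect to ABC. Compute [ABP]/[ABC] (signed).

1/9

The signed ratio [ABP]/[ABC] equals the barycentric coordinate of P at vertex C, which is 1/9.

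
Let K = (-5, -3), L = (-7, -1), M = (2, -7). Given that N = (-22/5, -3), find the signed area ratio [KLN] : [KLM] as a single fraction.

1/5

[KLM] = ½·((-5)·(-1−(-7)) + (-7)·(-7−(-3)) + 2·(-3−(-1))) = ½·(-30 + 28 − 4) = -3.
[KLN] = ½·((-5)·(-1−(-3)) + (-7)·(-3−(-3)) + (-22/5)·(-3−(-1))) = ½·(-10 + 0 + 44/5) = -3/5, so the ratio is (-3/5)/(-3) = 1/5.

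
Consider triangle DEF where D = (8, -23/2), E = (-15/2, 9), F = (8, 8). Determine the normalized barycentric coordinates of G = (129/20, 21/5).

Signed area of the reference triangle: [DEF] = ½·(8·(9−8) + (-15/2)·(8−(-23/2)) + 8·(-23/2−9)) = ½·(8 − 585/4 − 164) = -1209/8.
[GEF] = ½·((129/20)·(9−8) + (-15/2)·(8−(21/5)) + 8·(21/5−9)) = ½·(129/20 − 57/2 − 192/5) = -1209/40, so the D-coordinate is (-1209/40)/(-1209/8) = 1/5.
[DGF] = ½·(8·(21/5−8) + (129/20)·(8−(-23/2)) + 8·(-23/2−(21/5))) = ½·(-152/5 + 5031/40 − 628/5) = -1209/80, so the E-coordinate is 1/10.
[DEG] = ½·(8·(9−(21/5)) + (-15/2)·(21/5−(-23/2)) + (129/20)·(-23/2−9)) = ½·(192/5 − 471/4 − 5289/40) = -8463/80, so the F-coordinate is 7/10.
Check: 1/5 + 1/10 + 7/10 = 1.

(1/5, 1/10, 7/10)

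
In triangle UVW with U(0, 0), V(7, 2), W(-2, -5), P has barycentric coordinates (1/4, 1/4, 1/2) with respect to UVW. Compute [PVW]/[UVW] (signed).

1/4

The signed ratio [PVW]/[UVW] equals the barycentric coordinate of P at vertex U, which is 1/4.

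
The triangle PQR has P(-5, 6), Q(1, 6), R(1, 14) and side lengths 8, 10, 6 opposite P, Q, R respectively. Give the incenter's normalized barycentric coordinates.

(1/3, 5/12, 1/4)

The incenter has barycentric coordinates proportional to the opposite side lengths: (8 : 10 : 6).
Normalizing by 8+10+6 = 24 gives (1/3, 5/12, 1/4).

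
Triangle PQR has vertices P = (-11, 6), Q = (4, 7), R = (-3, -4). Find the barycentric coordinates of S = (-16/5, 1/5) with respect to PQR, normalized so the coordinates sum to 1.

Signed area of the reference triangle: [PQR] = ½·((-11)·(7−(-4)) + 4·(-4−6) + (-3)·(6−7)) = ½·(-121 − 40 + 3) = -79.
[SQR] = ½·((-16/5)·(7−(-4)) + 4·(-4−(1/5)) + (-3)·(1/5−7)) = ½·(-176/5 − 84/5 + 102/5) = -79/5, so the P-coordinate is (-79/5)/(-79) = 1/5.
[PSR] = ½·((-11)·(1/5−(-4)) + (-16/5)·(-4−6) + (-3)·(6−(1/5))) = ½·(-231/5 + 32 − 87/5) = -79/5, so the Q-coordinate is 1/5.
[PQS] = ½·((-11)·(7−(1/5)) + 4·(1/5−6) + (-16/5)·(6−7)) = ½·(-374/5 − 116/5 + 16/5) = -237/5, so the R-coordinate is 3/5.

(1/5, 1/5, 3/5)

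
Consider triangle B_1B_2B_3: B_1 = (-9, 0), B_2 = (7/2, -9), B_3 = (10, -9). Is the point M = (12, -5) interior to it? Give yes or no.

Barycentric coordinates of M: (4/9, -188/117, 253/117).
The three coordinates are positive, negative, positive; a point is interior exactly when all three are positive.

no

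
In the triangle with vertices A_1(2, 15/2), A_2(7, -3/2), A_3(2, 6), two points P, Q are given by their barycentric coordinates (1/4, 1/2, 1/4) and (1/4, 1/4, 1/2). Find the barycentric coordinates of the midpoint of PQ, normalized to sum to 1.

(1/4, 3/8, 3/8)

Since both coordinate triples sum to 1, the midpoint's barycentrics are the componentwise average.
(1/4+1/4)/2 = 1/4; similarly 3/8 and 3/8.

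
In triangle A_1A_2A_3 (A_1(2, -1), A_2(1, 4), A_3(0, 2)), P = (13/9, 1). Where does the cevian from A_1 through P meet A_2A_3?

(3/4, 7/2)

Barycentric coordinates of P with respect to A_1A_2A_3: (5/9, 1/3, 1/9).
On side A_2A_3 the A_1-coordinate is zero; dropping P's A_1-weight 5/9 and renormalizing the remaining 1/3 : 1/9 gives weights 3/4, 1/4 on A_2, A_3.
Q = (3/4)·(1, 4) + (1/4)·(0, 2) = (3/4, 7/2).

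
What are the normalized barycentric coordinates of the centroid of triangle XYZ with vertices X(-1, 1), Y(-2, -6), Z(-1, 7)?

The centroid is the average of the vertices, so each weight is 1/3.

(1/3, 1/3, 1/3)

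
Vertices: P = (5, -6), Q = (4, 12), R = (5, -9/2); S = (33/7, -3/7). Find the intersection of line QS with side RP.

Barycentric coordinates of S with respect to PQR: (3/7, 2/7, 2/7).
On side RP the Q-coordinate is zero; dropping S's Q-weight 2/7 and renormalizing the remaining 2/7 : 3/7 gives weights 2/5, 3/5 on R, P.
T = (2/5)·(5, -9/2) + (3/5)·(5, -6) = (5, -27/5).

(5, -27/5)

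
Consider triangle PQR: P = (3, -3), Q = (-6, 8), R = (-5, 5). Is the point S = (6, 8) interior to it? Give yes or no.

no

Barycentric coordinates of S: (9/4, 7, -33/4).
The three coordinates are positive, positive, negative; a point is interior exactly when all three are positive.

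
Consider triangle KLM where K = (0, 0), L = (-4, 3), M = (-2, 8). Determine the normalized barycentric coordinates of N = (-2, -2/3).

Signed area of the reference triangle: [KLM] = ½·(0·(3−8) + (-4)·(8−0) + (-2)·(0−3)) = ½·(0 − 32 + 6) = -13.
[NLM] = ½·((-2)·(3−8) + (-4)·(8−(-2/3)) + (-2)·(-2/3−3)) = ½·(10 − 104/3 + 22/3) = -26/3, so the K-coordinate is (-26/3)/(-13) = 2/3.
[KNM] = ½·(0·(-2/3−8) + (-2)·(8−0) + (-2)·(0−(-2/3))) = ½·(0 − 16 − 4/3) = -26/3, so the L-coordinate is 2/3.
[KLN] = ½·(0·(3−(-2/3)) + (-4)·(-2/3−0) + (-2)·(0−3)) = ½·(0 + 8/3 + 6) = 13/3, so the M-coordinate is -1/3.

(2/3, 2/3, -1/3)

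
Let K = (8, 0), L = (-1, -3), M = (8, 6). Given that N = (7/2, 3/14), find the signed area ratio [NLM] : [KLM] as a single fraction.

3/14

[KLM] = ½·(8·(-3−6) + (-1)·(6−0) + 8·(0−(-3))) = ½·(-72 − 6 + 24) = -27.
[NLM] = ½·((7/2)·(-3−6) + (-1)·(6−(3/14)) + 8·(3/14−(-3))) = ½·(-63/2 − 81/14 + 180/7) = -81/14, so the ratio is (-81/14)/(-27) = 3/14.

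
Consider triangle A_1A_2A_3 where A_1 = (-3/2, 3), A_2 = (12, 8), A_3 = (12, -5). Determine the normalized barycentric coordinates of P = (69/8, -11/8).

(1/4, 1/8, 5/8)

Signed area of the reference triangle: [A_1A_2A_3] = ½·((-3/2)·(8−(-5)) + 12·(-5−3) + 12·(3−8)) = ½·(-39/2 − 96 − 60) = -351/4.
[PA_2A_3] = ½·((69/8)·(8−(-5)) + 12·(-5−(-11/8)) + 12·(-11/8−8)) = ½·(897/8 − 87/2 − 225/2) = -351/16, so the A_1-coordinate is (-351/16)/(-351/4) = 1/4.
[A_1PA_3] = ½·((-3/2)·(-11/8−(-5)) + (69/8)·(-5−3) + 12·(3−(-11/8))) = ½·(-87/16 − 69 + 105/2) = -351/32, so the A_2-coordinate is 1/8.
[A_1A_2P] = ½·((-3/2)·(8−(-11/8)) + 12·(-11/8−3) + (69/8)·(3−8)) = ½·(-225/16 − 105/2 − 345/8) = -1755/32, so the A_3-coordinate is 5/8.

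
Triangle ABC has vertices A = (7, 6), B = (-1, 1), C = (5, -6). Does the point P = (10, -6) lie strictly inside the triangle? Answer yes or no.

Barycentric coordinates of P: (35/86, -30/43, 111/86).
The three coordinates are positive, negative, positive; a point is interior exactly when all three are positive.

no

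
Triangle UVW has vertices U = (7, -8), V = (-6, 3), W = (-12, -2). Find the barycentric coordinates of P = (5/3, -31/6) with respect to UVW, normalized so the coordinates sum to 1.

Signed area of the reference triangle: [UVW] = ½·(7·(3−(-2)) + (-6)·(-2−(-8)) + (-12)·(-8−3)) = ½·(35 − 36 + 132) = 131/2.
[PVW] = ½·((5/3)·(3−(-2)) + (-6)·(-2−(-31/6)) + (-12)·(-31/6−3)) = ½·(25/3 − 19 + 98) = 131/3, so the U-coordinate is (131/3)/(131/2) = 2/3.
[UPW] = ½·(7·(-31/6−(-2)) + (5/3)·(-2−(-8)) + (-12)·(-8−(-31/6))) = ½·(-133/6 + 10 + 34) = 131/12, so the V-coordinate is 1/6.
[UVP] = ½·(7·(3−(-31/6)) + (-6)·(-31/6−(-8)) + (5/3)·(-8−3)) = ½·(343/6 − 17 − 55/3) = 131/12, so the W-coordinate is 1/6.

(2/3, 1/6, 1/6)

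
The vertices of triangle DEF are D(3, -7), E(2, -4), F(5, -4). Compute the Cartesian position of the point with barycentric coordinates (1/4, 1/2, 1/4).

G = (1/4)·D + (1/2)·E + (1/4)·F.
x-coordinate: (1/4)·3 + (1/2)·2 + (1/4)·5 = 3.
y-coordinate: (1/4)·(-7) + (1/2)·(-4) + (1/4)·(-4) = -19/4.

(3, -19/4)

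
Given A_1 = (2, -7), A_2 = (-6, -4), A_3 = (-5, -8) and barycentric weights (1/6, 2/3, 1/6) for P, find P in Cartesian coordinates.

(-9/2, -31/6)

P = (1/6)·A_1 + (2/3)·A_2 + (1/6)·A_3.
x-coordinate: (1/6)·2 + (2/3)·(-6) + (1/6)·(-5) = -9/2.
y-coordinate: (1/6)·(-7) + (2/3)·(-4) + (1/6)·(-8) = -31/6.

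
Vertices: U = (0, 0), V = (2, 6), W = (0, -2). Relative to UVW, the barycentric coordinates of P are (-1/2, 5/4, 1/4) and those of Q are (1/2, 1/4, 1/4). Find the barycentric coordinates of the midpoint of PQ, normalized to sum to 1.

(0, 3/4, 1/4)

Since both coordinate triples sum to 1, the midpoint's barycentrics are the componentwise average.
(-1/2+1/2)/2 = 0; similarly 3/4 and 1/4.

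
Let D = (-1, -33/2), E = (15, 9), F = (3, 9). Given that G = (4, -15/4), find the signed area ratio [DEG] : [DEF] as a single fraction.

1/4

[DEF] = ½·((-1)·(9−9) + 15·(9−(-33/2)) + 3·(-33/2−9)) = ½·(0 + 765/2 − 153/2) = 153.
[DEG] = ½·((-1)·(9−(-15/4)) + 15·(-15/4−(-33/2)) + 4·(-33/2−9)) = ½·(-51/4 + 765/4 − 102) = 153/4, so the ratio is (153/4)/153 = 1/4.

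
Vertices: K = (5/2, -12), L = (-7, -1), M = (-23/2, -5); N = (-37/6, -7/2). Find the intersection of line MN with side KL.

(-51/10, -16/5)

Barycentric coordinates of N with respect to KLM: (1/6, 2/3, 1/6).
On side KL the M-coordinate is zero; dropping N's M-weight 1/6 and renormalizing the remaining 1/6 : 2/3 gives weights 1/5, 4/5 on K, L.
J = (1/5)·(5/2, -12) + (4/5)·(-7, -1) = (-51/10, -16/5).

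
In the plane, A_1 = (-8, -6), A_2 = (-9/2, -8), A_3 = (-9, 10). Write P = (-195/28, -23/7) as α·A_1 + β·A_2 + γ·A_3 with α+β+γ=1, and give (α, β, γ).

(3/7, 5/14, 3/14)

Signed area of the reference triangle: [A_1A_2A_3] = ½·((-8)·(-8−10) + (-9/2)·(10−(-6)) + (-9)·(-6−(-8))) = ½·(144 − 72 − 18) = 27.
[PA_2A_3] = ½·((-195/28)·(-8−10) + (-9/2)·(10−(-23/7)) + (-9)·(-23/7−(-8))) = ½·(1755/14 − 837/14 − 297/7) = 81/7, so the A_1-coordinate is (81/7)/27 = 3/7.
[A_1PA_3] = ½·((-8)·(-23/7−10) + (-195/28)·(10−(-6)) + (-9)·(-6−(-23/7))) = ½·(744/7 − 780/7 + 171/7) = 135/14, so the A_2-coordinate is 5/14.
[A_1A_2P] = ½·((-8)·(-8−(-23/7)) + (-9/2)·(-23/7−(-6)) + (-195/28)·(-6−(-8))) = ½·(264/7 − 171/14 − 195/14) = 81/14, so the A_3-coordinate is 3/14.
Check: 3/7 + 5/14 + 3/14 = 1.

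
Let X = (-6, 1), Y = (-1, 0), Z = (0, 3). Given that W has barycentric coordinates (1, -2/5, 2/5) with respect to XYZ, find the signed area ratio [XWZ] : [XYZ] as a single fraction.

The signed ratio [XWZ]/[XYZ] equals the barycentric coordinate of W at vertex Y, which is -2/5.

-2/5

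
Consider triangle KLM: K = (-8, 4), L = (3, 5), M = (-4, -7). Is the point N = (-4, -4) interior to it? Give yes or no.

Barycentric coordinates of N: (21/125, 12/125, 92/125).
The three coordinates are positive, positive, positive; a point is interior exactly when all three are positive.

yes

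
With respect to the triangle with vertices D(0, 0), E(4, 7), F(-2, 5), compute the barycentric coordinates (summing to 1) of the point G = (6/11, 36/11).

(5/11, 3/11, 3/11)

Signed area of the reference triangle: [DEF] = ½·(0·(7−5) + 4·(5−0) + (-2)·(0−7)) = ½·(0 + 20 + 14) = 17.
[GEF] = ½·((6/11)·(7−5) + 4·(5−(36/11)) + (-2)·(36/11−7)) = ½·(12/11 + 76/11 + 82/11) = 85/11, so the D-coordinate is (85/11)/17 = 5/11.
[DGF] = ½·(0·(36/11−5) + (6/11)·(5−0) + (-2)·(0−(36/11))) = ½·(0 + 30/11 + 72/11) = 51/11, so the E-coordinate is 3/11.
[DEG] = ½·(0·(7−(36/11)) + 4·(36/11−0) + (6/11)·(0−7)) = ½·(0 + 144/11 − 42/11) = 51/11, so the F-coordinate is 3/11.
Check: 5/11 + 3/11 + 3/11 = 1.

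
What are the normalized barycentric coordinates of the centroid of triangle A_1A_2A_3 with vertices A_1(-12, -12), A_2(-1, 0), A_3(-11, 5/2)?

The centroid is the average of the vertices, so each weight is 1/3.

(1/3, 1/3, 1/3)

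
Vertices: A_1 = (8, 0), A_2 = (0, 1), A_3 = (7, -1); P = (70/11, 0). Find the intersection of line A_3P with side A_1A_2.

Barycentric coordinates of P with respect to A_1A_2A_3: (7/11, 2/11, 2/11).
On side A_1A_2 the A_3-coordinate is zero; dropping P's A_3-weight 2/11 and renormalizing the remaining 7/11 : 2/11 gives weights 7/9, 2/9 on A_1, A_2.
Q = (7/9)·(8, 0) + (2/9)·(0, 1) = (56/9, 2/9).

(56/9, 2/9)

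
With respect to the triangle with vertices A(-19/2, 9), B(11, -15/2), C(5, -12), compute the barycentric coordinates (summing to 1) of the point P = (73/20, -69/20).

(3/10, 1/2, 1/5)

Signed area of the reference triangle: [ABC] = ½·((-19/2)·(-15/2−(-12)) + 11·(-12−9) + 5·(9−(-15/2))) = ½·(-171/4 − 231 + 165/2) = -765/8.
[PBC] = ½·((73/20)·(-15/2−(-12)) + 11·(-12−(-69/20)) + 5·(-69/20−(-15/2))) = ½·(657/40 − 1881/20 + 81/4) = -459/16, so the A-coordinate is (-459/16)/(-765/8) = 3/10.
[APC] = ½·((-19/2)·(-69/20−(-12)) + (73/20)·(-12−9) + 5·(9−(-69/20))) = ½·(-3249/40 − 1533/20 + 249/4) = -765/16, so the B-coordinate is 1/2.
[ABP] = ½·((-19/2)·(-15/2−(-69/20)) + 11·(-69/20−9) + (73/20)·(9−(-15/2))) = ½·(1539/40 − 2739/20 + 2409/40) = -153/8, so the C-coordinate is 1/5.
Check: 3/10 + 1/2 + 1/5 = 1.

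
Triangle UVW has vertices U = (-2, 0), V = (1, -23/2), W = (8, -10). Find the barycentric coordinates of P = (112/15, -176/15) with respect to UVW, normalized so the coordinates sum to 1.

(-2/15, 4/15, 13/15)

Signed area of the reference triangle: [UVW] = ½·((-2)·(-23/2−(-10)) + 1·(-10−0) + 8·(0−(-23/2))) = ½·(3 − 10 + 92) = 85/2.
[PVW] = ½·((112/15)·(-23/2−(-10)) + 1·(-10−(-176/15)) + 8·(-176/15−(-23/2))) = ½·(-56/5 + 26/15 − 28/15) = -17/3, so the U-coordinate is (-17/3)/(85/2) = -2/15.
[UPW] = ½·((-2)·(-176/15−(-10)) + (112/15)·(-10−0) + 8·(0−(-176/15))) = ½·(52/15 − 224/3 + 1408/15) = 34/3, so the V-coordinate is 4/15.
[UVP] = ½·((-2)·(-23/2−(-176/15)) + 1·(-176/15−0) + (112/15)·(0−(-23/2))) = ½·(-7/15 − 176/15 + 1288/15) = 221/6, so the W-coordinate is 13/15.
Check: -2/15 + 4/15 + 13/15 = 1.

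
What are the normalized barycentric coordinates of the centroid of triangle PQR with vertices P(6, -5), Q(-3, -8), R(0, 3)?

The centroid is the average of the vertices, so each weight is 1/3.

(1/3, 1/3, 1/3)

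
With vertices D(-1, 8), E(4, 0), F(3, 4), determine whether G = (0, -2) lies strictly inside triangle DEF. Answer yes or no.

no

Barycentric coordinates of G: (3/2, 3, -7/2).
The three coordinates are positive, positive, negative; a point is interior exactly when all three are positive.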